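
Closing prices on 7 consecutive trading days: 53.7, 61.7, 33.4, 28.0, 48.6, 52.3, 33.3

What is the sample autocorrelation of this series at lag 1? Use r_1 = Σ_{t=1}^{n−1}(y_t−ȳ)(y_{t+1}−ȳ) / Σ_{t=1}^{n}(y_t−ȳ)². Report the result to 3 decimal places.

0.028

Mean ȳ = (53.7 + 61.7 + 33.4 + 28.0 + 48.6 + 52.3 + 33.3)/7 = 44.4286
Deviations from mean: 9.2714, 17.2714, -11.0286, -16.4286, 4.1714, 7.8714, -11.1286
Numerator Σ_{t=1}^{6}(y_t−ȳ)(y_{t+1}−ȳ) = 27.5420
Denominator Σ(y_t−ȳ)² = 978.9943
r_1 = 27.5420 / 978.9943 = 0.028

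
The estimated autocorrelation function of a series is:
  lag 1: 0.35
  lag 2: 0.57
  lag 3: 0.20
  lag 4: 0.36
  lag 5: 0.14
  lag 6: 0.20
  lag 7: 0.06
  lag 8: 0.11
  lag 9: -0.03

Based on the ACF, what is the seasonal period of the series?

2

The largest autocorrelation is r_2 = 0.57, with a weaker echo at lag 4 (0.36); the remaining lags stay at or below 0.35.
The dominant spike at lag 2 indicates a seasonal period of 2.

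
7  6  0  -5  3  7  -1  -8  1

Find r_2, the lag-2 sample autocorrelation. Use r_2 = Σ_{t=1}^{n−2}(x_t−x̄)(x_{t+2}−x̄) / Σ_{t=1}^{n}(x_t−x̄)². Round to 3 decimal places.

Mean x̄ = (7 + 6 + 0 − 5 + 3 + 7 − 1 − 8 + 1)/9 = 1.1111
Σ(x_t−x̄)(x_{t+2}−x̄) = (-6.5432) + (-29.8765) + (-2.0988) + (-35.9877) + (-3.9877) + (-53.6543) + (0.2346) = -131.9136
Denominator Σ(x_t−x̄)² = 222.8889
r_2 = -131.9136 / 222.8889 = -0.592

-0.592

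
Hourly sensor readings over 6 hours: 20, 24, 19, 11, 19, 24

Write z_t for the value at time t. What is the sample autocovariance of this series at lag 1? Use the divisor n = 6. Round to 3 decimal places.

1.042

Mean z̄ = (20 + 24 + 19 + 11 + 19 + 24)/6 = 19.5000
Deviations: 0.5000, 4.5000, -0.5000, -8.5000, -0.5000, 4.5000
Σ_{t=1}^{5}(z_t−z̄)(z_{t+1}−z̄) = 6.2500
γ_1 = 6.2500 / 6 = 1.042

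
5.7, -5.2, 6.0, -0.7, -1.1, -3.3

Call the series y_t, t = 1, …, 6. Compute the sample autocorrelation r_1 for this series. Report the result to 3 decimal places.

-0.561

Mean ȳ = (5.7 − 5.2 + 6.0 − 0.7 − 1.1 − 3.3)/6 = 0.2333
Deviations from mean: 5.4667, -5.4333, 5.7667, -0.9333, -1.3333, -3.5333
Numerator Σ_{t=1}^{5}(y_t−ȳ)(y_{t+1}−ȳ) = -60.4611
Denominator Σ(y_t−ȳ)² = 107.7933
r_1 = -60.4611 / 107.7933 = -0.561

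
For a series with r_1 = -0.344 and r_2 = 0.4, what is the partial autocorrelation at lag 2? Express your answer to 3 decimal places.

0.319

φ_{22} = (r_2 − r_1²) / (1 − r_1²)
r_1² = (-0.344)² = 0.118336
Numerator = 0.4 − 0.1183 = 0.2817; denominator = 1 − 0.1183 = 0.8817
φ_{22} = 0.2817 / 0.8817 = 0.319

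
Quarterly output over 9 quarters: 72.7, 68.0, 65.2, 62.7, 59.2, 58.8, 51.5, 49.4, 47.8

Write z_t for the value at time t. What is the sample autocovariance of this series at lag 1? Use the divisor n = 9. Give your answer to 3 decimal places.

Mean z̄ = (72.7 + 68.0 + 65.2 + 62.7 + 59.2 + 58.8 + 51.5 + 49.4 + 47.8)/9 = 59.4778
Σ_{t=1}^{8}(z_t−z̄)(z_{t+1}−z̄) = 382.6717
γ_1 = 382.6717 / 9 = 42.519

42.519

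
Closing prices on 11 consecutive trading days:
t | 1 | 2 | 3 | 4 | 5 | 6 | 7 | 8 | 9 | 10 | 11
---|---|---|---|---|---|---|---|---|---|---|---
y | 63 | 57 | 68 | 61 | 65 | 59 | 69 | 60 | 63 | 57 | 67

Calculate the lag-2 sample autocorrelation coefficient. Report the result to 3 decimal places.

Mean ȳ = (63 + 57 + 68 + 61 + 65 + 59 + 69 + 60 + 63 + 57 + 67)/11 = 62.6364
Numerator Σ_{t=1}^{9}(y_t−ȳ)(y_{t+2}−ȳ) = 73.1901
Denominator Σ(y_t−ȳ)² = 180.5455
r_2 = 73.1901 / 180.5455 = 0.405

0.405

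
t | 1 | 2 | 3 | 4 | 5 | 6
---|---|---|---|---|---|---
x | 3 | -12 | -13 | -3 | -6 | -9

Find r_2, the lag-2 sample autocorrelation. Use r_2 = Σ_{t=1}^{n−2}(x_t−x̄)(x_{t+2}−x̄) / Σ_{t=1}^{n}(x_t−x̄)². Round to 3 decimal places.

Mean x̄ = (3 − 12 − 13 − 3 − 6 − 9)/6 = -6.6667
Deviations from mean: 9.6667, -5.3333, -6.3333, 3.6667, 0.6667, -2.3333
Σ(x_t−x̄)(x_{t+2}−x̄) = (-61.2222) + (-19.5556) + (-4.2222) + (-8.5556) = -93.5556
Denominator Σ(x_t−x̄)² = 181.3333
r_2 = -93.5556 / 181.3333 = -0.516

-0.516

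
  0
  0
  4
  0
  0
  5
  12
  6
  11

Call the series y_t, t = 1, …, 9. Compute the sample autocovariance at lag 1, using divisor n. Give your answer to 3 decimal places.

7.353

Mean ȳ = (0 + 0 + 4 + 0 + 0 + 5 + 12 + 6 + 11)/9 = 4.2222
Σ_{t=1}^{8}(y_t−ȳ)(y_{t+1}−ȳ) = 66.1728
γ_1 = 66.1728 / 9 = 7.353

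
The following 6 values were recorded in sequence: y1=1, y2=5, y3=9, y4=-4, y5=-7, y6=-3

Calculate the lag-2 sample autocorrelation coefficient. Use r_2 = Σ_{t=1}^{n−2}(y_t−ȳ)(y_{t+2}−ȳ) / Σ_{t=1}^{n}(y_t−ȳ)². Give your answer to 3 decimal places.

-0.348

Mean ȳ = (1 + 5 + 9 − 4 − 7 − 3)/6 = 0.1667
Deviations from mean: 0.8333, 4.8333, 8.8333, -4.1667, -7.1667, -3.1667
Σ(y_t−ȳ)(y_{t+2}−ȳ) = (7.3611) + (-20.1389) + (-63.3056) + (13.1944) = -62.8889
Denominator Σ(y_t−ȳ)² = 180.8333
r_2 = -62.8889 / 180.8333 = -0.348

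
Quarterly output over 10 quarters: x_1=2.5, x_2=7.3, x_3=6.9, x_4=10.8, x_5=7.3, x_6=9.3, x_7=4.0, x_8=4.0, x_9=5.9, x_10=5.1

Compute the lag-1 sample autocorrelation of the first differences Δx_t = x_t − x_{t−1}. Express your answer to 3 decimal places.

-0.417

First differences Δx: 4.8, -0.4, 3.9, -3.5, 2.0, -5.3, 0.0, 1.9, -0.8
Mean of differences = 0.2889
Numerator Σ(Δx_t−Δx̄)(Δx_{t+1}−Δx̄) = -35.9290
Denominator Σ(Δx_t−Δx̄)² = 86.2489
r_1(Δx) = -35.9290 / 86.2489 = -0.417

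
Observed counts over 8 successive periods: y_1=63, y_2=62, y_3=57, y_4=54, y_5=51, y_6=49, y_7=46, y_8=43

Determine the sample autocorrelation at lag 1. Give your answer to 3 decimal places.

Mean ȳ = (63 + 62 + 57 + 54 + 51 + 49 + 46 + 43)/8 = 53.1250
Deviations from mean: 9.8750, 8.8750, 3.8750, 0.8750, -2.1250, -4.1250, -7.1250, -10.1250
Σ(y_t−ȳ)(y_{t+1}−ȳ) = (87.6406) + (34.3906) + (3.3906) + (-1.8594) + (8.7656) + (29.3906) + (72.1406) = 233.8594
Denominator Σ(y_t−ȳ)² = 366.8750
r_1 = 233.8594 / 366.8750 = 0.637

0.637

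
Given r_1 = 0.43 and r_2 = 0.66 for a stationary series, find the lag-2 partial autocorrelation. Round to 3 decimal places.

φ_{22} = (r_2 − r_1²) / (1 − r_1²)
r_1² = (0.43)² = 0.1849
Numerator = 0.66 − 0.1849 = 0.4751; denominator = 1 − 0.1849 = 0.8151
φ_{22} = 0.4751 / 0.8151 = 0.583

0.583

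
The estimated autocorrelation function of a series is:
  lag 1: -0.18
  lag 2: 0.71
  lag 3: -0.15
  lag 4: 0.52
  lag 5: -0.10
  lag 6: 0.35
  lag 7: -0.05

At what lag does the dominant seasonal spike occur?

The largest autocorrelation is r_2 = 0.71, with weaker echoes at lags 4 (0.52) and 6 (0.35); the remaining lags stay at or below -0.05.
The dominant spike at lag 2 indicates a seasonal period of 2.

2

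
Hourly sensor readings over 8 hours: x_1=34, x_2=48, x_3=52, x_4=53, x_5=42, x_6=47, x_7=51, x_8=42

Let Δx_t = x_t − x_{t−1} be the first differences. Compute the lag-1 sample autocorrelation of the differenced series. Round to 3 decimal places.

-0.060

First differences Δx: 14, 4, 1, -11, 5, 4, -9
Mean of differences = 1.1429
Numerator Σ(Δx_t−Δx̄)(Δx_{t+1}−Δx̄) = -26.7347
Denominator Σ(Δx_t−Δx̄)² = 446.8571
r_1(Δx) = -26.7347 / 446.8571 = -0.060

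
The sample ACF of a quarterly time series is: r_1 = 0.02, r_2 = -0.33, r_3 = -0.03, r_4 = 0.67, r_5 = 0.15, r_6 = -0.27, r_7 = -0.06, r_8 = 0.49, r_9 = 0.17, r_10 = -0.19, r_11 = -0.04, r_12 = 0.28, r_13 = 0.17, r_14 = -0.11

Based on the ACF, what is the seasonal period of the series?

4

The largest autocorrelation is r_4 = 0.67, with weaker echoes at lags 8 (0.49) and 12 (0.28); the remaining lags stay at or below 0.17.
The dominant spike at lag 4 indicates a seasonal period of 4.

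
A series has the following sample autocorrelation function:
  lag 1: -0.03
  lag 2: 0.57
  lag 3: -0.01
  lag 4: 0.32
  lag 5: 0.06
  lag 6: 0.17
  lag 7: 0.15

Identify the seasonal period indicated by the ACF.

2

The largest autocorrelation is r_2 = 0.57, with weaker echoes at lags 4 (0.32) and 6 (0.17); the remaining lags stay at or below 0.15.
The dominant spike at lag 2 indicates a seasonal period of 2.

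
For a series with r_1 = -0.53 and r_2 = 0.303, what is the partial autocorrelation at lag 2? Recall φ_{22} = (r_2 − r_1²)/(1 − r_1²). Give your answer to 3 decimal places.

φ_{22} = (r_2 − r_1²) / (1 − r_1²)
r_1² = (-0.53)² = 0.2809
Numerator = 0.303 − 0.2809 = 0.0221; denominator = 1 − 0.2809 = 0.7191
φ_{22} = 0.0221 / 0.7191 = 0.031

0.031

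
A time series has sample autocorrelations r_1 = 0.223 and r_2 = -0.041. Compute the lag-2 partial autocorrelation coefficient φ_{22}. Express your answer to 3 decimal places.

-0.095

φ_{22} = (r_2 − r_1²) / (1 − r_1²)
r_1² = (0.223)² = 0.049729
Numerator = -0.041 − 0.0497 = -0.0907; denominator = 1 − 0.0497 = 0.9503
φ_{22} = -0.0907 / 0.9503 = -0.095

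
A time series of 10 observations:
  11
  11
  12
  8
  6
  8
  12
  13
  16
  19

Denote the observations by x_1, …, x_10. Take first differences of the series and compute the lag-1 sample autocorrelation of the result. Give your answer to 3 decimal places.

First differences Δx: 0, 1, -4, -2, 2, 4, 1, 3, 3
Mean of differences = 0.8889
Numerator Σ(Δx_t−Δx̄)(Δx_{t+1}−Δx̄) = 18.7654
Denominator Σ(Δx_t−Δx̄)² = 52.8889
r_1(Δx) = 18.7654 / 52.8889 = 0.355

0.355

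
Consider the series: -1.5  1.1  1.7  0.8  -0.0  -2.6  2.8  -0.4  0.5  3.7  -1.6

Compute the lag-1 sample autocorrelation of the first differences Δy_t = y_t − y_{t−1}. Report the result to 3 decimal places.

First differences Δy: 2.6, 0.6, -0.9, -0.8, -2.6, 5.4, -3.2, 0.9, 3.2, -5.3
Mean of differences = -0.0100
Numerator Σ(Δy_t−Δȳ)(Δy_{t+1}−Δȳ) = -44.4341
Denominator Σ(Δy_t−Δȳ)² = 93.8690
r_1(Δy) = -44.4341 / 93.8690 = -0.473

-0.473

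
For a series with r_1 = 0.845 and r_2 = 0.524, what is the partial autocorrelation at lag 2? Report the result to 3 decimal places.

-0.664

φ_{22} = (r_2 − r_1²) / (1 − r_1²)
r_1² = (0.845)² = 0.714025
Numerator = 0.524 − 0.7140 = -0.1900; denominator = 1 − 0.7140 = 0.2860
φ_{22} = -0.1900 / 0.2860 = -0.664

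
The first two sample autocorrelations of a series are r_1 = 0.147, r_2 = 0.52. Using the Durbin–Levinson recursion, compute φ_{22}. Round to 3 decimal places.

φ_{22} = (r_2 − r_1²) / (1 − r_1²)
r_1² = (0.147)² = 0.021609
Numerator = 0.52 − 0.0216 = 0.4984; denominator = 1 − 0.0216 = 0.9784
φ_{22} = 0.4984 / 0.9784 = 0.509

0.509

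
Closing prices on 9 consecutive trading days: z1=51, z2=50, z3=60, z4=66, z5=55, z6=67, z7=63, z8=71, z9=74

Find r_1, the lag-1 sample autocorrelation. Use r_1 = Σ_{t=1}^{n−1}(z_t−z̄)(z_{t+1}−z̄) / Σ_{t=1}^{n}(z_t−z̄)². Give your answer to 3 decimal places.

Mean z̄ = (51 + 50 + 60 + 66 + 55 + 67 + 63 + 71 + 74)/9 = 61.8889
Numerator Σ_{t=1}^{8}(z_t−z̄)(z_{t+1}−z̄) = 206.7654
Denominator Σ(z_t−z̄)² = 584.8889
r_1 = 206.7654 / 584.8889 = 0.354

0.354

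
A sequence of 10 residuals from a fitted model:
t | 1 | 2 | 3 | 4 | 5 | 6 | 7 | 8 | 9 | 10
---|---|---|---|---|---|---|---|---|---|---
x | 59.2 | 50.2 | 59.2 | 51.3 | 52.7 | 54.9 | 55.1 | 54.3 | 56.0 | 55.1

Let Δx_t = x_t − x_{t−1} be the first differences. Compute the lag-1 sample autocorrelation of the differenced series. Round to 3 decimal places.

-0.686

First differences Δx: -9.0, 9.0, -7.9, 1.4, 2.2, 0.2, -0.8, 1.7, -0.9
Mean of differences = -0.4556
Numerator Σ(Δx_t−Δx̄)(Δx_{t+1}−Δx̄) = -160.2553
Denominator Σ(Δx_t−Δx̄)² = 233.7222
r_1(Δx) = -160.2553 / 233.7222 = -0.686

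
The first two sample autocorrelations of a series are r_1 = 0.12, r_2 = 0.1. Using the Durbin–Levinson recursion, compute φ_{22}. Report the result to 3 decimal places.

0.087

φ_{22} = (r_2 − r_1²) / (1 − r_1²)
r_1² = (0.12)² = 0.0144
Numerator = 0.1 − 0.0144 = 0.0856; denominator = 1 − 0.0144 = 0.9856
φ_{22} = 0.0856 / 0.9856 = 0.087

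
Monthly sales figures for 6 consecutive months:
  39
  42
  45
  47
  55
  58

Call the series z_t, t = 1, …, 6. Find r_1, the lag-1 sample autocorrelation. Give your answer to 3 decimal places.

Mean z̄ = (39 + 42 + 45 + 47 + 55 + 58)/6 = 47.6667
Deviations from mean: -8.6667, -5.6667, -2.6667, -0.6667, 7.3333, 10.3333
Σ(z_t−z̄)(z_{t+1}−z̄) = (49.1111) + (15.1111) + (1.7778) + (-4.8889) + (75.7778) = 136.8889
Denominator Σ(z_t−z̄)² = 275.3333
r_1 = 136.8889 / 275.3333 = 0.497

0.497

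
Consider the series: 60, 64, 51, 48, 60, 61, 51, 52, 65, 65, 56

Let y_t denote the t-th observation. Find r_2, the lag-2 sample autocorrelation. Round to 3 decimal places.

Mean ȳ = (60 + 64 + 51 + 48 + 60 + 61 + 51 + 52 + 65 + 65 + 56)/11 = 57.5455
Numerator Σ_{t=1}^{9}(y_t−ȳ)(y_{t+2}−ȳ) = -263.5950
Denominator Σ(y_t−ȳ)² = 386.7273
r_2 = -263.5950 / 386.7273 = -0.682

-0.682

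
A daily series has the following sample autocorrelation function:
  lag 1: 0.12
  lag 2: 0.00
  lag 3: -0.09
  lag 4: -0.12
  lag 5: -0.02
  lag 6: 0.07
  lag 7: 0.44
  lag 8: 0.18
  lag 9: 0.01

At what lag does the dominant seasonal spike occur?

The largest autocorrelation is r_7 = 0.44; the remaining lags stay at or below 0.18.
The dominant spike at lag 7 indicates a seasonal period of 7.

7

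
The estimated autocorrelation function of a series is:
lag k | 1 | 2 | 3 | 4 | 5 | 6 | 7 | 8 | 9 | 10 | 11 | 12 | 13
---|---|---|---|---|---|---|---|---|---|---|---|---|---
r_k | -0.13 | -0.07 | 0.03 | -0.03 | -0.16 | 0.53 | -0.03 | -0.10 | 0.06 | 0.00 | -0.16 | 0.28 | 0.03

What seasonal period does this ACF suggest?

6

The largest autocorrelation is r_6 = 0.53, with a weaker echo at lag 12 (0.28); the remaining lags stay at or below 0.06.
The dominant spike at lag 6 indicates a seasonal period of 6.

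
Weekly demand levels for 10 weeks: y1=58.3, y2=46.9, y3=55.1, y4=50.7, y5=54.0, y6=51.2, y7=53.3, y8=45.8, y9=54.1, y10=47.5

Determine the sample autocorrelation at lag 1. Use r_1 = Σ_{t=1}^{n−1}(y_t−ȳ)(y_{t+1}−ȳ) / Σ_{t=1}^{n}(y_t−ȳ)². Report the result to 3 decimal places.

-0.614

Mean ȳ = (58.3 + 46.9 + 55.1 + 50.7 + 54.0 + 51.2 + 53.3 + 45.8 + 54.1 + 47.5)/10 = 51.6900
Numerator Σ_{t=1}^{9}(y_t−ȳ)(y_{t+1}−ȳ) = -89.3551
Denominator Σ(y_t−ȳ)² = 145.4690
r_1 = -89.3551 / 145.4690 = -0.614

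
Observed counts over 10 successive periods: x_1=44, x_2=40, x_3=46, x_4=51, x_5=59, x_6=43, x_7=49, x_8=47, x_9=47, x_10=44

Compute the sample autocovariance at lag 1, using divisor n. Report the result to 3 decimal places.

Mean x̄ = (44 + 40 + 46 + 51 + 59 + 43 + 49 + 47 + 47 + 44)/10 = 47.0000
Σ_{t=1}^{9}(x_t−x̄)(x_{t+1}−x̄) = 16.0000
γ_1 = 16.0000 / 10 = 1.600

1.600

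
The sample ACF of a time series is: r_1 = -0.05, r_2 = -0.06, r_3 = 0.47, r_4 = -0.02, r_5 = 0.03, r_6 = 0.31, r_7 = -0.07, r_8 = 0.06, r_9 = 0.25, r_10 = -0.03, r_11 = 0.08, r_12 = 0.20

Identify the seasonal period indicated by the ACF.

3

The largest autocorrelation is r_3 = 0.47, with weaker echoes at lags 6 (0.31), 9 (0.25) and 12 (0.20); the remaining lags stay at or below 0.08.
The dominant spike at lag 3 indicates a seasonal period of 3.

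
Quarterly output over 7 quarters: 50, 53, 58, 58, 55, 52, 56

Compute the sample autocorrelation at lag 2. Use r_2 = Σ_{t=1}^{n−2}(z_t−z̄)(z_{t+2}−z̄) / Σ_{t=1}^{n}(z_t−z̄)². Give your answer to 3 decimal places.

-0.499

Mean z̄ = (50 + 53 + 58 + 58 + 55 + 52 + 56)/7 = 54.5714
Deviations from mean: -4.5714, -1.5714, 3.4286, 3.4286, 0.4286, -2.5714, 1.4286
Numerator Σ_{t=1}^{5}(z_t−z̄)(z_{t+2}−z̄) = -27.7959
Denominator Σ(z_t−z̄)² = 55.7143
r_2 = -27.7959 / 55.7143 = -0.499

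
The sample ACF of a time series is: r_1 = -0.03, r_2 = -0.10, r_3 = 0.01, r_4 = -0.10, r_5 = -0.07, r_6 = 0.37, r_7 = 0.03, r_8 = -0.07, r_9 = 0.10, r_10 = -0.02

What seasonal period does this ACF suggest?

The largest autocorrelation is r_6 = 0.37; the remaining lags stay at or below 0.10.
The dominant spike at lag 6 indicates a seasonal period of 6.

6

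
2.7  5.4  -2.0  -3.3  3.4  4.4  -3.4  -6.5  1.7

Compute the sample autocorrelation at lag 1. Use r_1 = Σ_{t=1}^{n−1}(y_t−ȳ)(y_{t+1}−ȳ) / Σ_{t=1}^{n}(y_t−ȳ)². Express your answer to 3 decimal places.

Mean ȳ = (2.7 + 5.4 − 2.0 − 3.3 + 3.4 + 4.4 − 3.4 − 6.5 + 1.7)/9 = 0.2667
Numerator Σ_{t=1}^{8}(y_t−ȳ)(y_{t+1}−ȳ) = 10.6722
Denominator Σ(y_t−ȳ)² = 138.3200
r_1 = 10.6722 / 138.3200 = 0.077

0.077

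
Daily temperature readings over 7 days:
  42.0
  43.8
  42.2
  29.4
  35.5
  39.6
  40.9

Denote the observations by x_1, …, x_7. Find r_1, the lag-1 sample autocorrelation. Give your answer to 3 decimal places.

0.212

Mean x̄ = (42.0 + 43.8 + 42.2 + 29.4 + 35.5 + 39.6 + 40.9)/7 = 39.0571
Deviations from mean: 2.9429, 4.7429, 3.1429, -9.6571, -3.5571, 0.5429, 1.8429
Numerator Σ_{t=1}^{6}(x_t−x̄)(x_{t+1}−x̄) = 31.9339
Denominator Σ(x_t−x̄)² = 150.6371
r_1 = 31.9339 / 150.6371 = 0.212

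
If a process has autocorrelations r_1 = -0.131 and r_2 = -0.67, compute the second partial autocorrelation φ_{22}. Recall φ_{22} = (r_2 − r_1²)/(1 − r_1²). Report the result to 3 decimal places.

-0.699

φ_{22} = (r_2 − r_1²) / (1 − r_1²)
r_1² = (-0.131)² = 0.017161
Numerator = -0.67 − 0.0172 = -0.6872; denominator = 1 − 0.0172 = 0.9828
φ_{22} = -0.6872 / 0.9828 = -0.699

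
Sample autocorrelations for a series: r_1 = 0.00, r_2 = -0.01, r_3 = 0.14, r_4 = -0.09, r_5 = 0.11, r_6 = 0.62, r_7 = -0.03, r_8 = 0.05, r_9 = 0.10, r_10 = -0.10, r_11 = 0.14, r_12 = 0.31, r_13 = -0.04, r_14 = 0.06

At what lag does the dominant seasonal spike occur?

6

The largest autocorrelation is r_6 = 0.62, with a weaker echo at lag 12 (0.31); the remaining lags stay at or below 0.14.
The dominant spike at lag 6 indicates a seasonal period of 6.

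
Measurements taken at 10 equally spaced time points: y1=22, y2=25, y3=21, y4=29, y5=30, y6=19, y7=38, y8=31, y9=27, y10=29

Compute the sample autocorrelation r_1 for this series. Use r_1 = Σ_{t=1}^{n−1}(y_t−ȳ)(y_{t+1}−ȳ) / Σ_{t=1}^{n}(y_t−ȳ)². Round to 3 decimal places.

-0.185

Mean ȳ = (22 + 25 + 21 + 29 + 30 + 19 + 38 + 31 + 27 + 29)/10 = 27.1000
Numerator Σ_{t=1}^{9}(y_t−ȳ)(y_{t+1}−ȳ) = -52.4100
Denominator Σ(y_t−ȳ)² = 282.9000
r_1 = -52.4100 / 282.9000 = -0.185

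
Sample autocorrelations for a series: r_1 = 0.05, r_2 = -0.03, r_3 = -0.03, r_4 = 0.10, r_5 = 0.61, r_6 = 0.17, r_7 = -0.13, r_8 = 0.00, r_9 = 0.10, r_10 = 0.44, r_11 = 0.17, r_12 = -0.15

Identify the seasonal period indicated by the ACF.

The largest autocorrelation is r_5 = 0.61, with a weaker echo at lag 10 (0.44); the remaining lags stay at or below 0.17.
The dominant spike at lag 5 indicates a seasonal period of 5.

5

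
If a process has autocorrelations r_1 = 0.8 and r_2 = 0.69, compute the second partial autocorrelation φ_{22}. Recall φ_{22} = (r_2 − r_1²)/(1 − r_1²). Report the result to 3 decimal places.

φ_{22} = (r_2 − r_1²) / (1 − r_1²)
r_1² = (0.8)² = 0.64
Numerator = 0.69 − 0.6400 = 0.0500; denominator = 1 − 0.6400 = 0.3600
φ_{22} = 0.0500 / 0.3600 = 0.139

0.139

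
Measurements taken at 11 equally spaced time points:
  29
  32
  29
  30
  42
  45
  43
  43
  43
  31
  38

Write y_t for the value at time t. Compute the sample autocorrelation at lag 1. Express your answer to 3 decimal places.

Mean ȳ = (29 + 32 + 29 + 30 + 42 + 45 + 43 + 43 + 43 + 31 + 38)/11 = 36.8182
Numerator Σ_{t=1}^{10}(y_t−ȳ)(y_{t+1}−ȳ) = 219.8760
Denominator Σ(y_t−ȳ)² = 435.6364
r_1 = 219.8760 / 435.6364 = 0.505

0.505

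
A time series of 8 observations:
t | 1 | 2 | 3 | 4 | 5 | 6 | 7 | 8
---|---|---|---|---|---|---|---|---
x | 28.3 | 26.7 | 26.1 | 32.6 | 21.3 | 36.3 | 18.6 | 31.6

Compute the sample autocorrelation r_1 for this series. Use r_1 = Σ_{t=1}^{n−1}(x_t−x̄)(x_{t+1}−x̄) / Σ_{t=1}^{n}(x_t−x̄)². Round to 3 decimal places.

-0.860

Mean x̄ = (28.3 + 26.7 + 26.1 + 32.6 + 21.3 + 36.3 + 18.6 + 31.6)/8 = 27.6875
Deviations from mean: 0.6125, -0.9875, -1.5875, 4.9125, -6.3875, 8.6125, -9.0875, 3.9125
Σ(x_t−x̄)(x_{t+1}−x̄) = (-0.6048) + (1.5677) + (-7.7986) + (-31.3786) + (-55.0123) + (-78.2661) + (-35.5548) = -207.0477
Denominator Σ(x_t−x̄)² = 240.8688
r_1 = -207.0477 / 240.8688 = -0.860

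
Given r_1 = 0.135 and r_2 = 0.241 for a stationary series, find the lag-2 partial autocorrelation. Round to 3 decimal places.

0.227

φ_{22} = (r_2 − r_1²) / (1 − r_1²)
r_1² = (0.135)² = 0.018225
Numerator = 0.241 − 0.0182 = 0.2228; denominator = 1 − 0.0182 = 0.9818
φ_{22} = 0.2228 / 0.9818 = 0.227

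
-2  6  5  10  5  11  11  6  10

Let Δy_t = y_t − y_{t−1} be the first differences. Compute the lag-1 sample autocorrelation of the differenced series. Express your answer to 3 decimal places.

First differences Δy: 8, -1, 5, -5, 6, 0, -5, 4
Mean of differences = 1.5000
Numerator Σ(Δy_t−Δȳ)(Δy_{t+1}−Δȳ) = -90.2500
Denominator Σ(Δy_t−Δȳ)² = 174.0000
r_1(Δy) = -90.2500 / 174.0000 = -0.519

-0.519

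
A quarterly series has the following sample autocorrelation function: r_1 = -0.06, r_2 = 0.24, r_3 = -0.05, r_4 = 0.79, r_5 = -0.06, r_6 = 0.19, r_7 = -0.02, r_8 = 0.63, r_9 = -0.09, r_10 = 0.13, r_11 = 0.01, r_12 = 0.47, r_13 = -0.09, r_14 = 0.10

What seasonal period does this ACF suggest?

The largest autocorrelation is r_4 = 0.79, with weaker echoes at lags 8 (0.63) and 12 (0.47); the remaining lags stay at or below 0.24.
The dominant spike at lag 4 indicates a seasonal period of 4.

4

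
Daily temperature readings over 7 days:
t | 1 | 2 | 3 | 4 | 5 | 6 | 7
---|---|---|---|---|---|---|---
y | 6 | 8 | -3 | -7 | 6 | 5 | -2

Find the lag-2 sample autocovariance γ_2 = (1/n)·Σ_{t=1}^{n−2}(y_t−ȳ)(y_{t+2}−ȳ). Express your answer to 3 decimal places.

Mean ȳ = (6 + 8 − 3 − 7 + 6 + 5 − 2)/7 = 1.8571
Deviations: 4.1429, 6.1429, -4.8571, -8.8571, 4.1429, 3.1429, -3.8571
Σ_{t=1}^{5}(y_t−ȳ)(y_{t+2}−ȳ) = -138.4694
γ_2 = -138.4694 / 7 = -19.781

-19.781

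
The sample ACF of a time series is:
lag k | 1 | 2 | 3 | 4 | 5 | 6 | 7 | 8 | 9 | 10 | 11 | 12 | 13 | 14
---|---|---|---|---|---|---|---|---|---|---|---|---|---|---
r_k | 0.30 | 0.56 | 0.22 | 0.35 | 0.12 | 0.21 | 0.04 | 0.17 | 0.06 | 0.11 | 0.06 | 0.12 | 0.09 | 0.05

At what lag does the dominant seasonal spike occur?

2

The largest autocorrelation is r_2 = 0.56, with a weaker echo at lag 4 (0.35); the remaining lags stay at or below 0.30.
The dominant spike at lag 2 indicates a seasonal period of 2.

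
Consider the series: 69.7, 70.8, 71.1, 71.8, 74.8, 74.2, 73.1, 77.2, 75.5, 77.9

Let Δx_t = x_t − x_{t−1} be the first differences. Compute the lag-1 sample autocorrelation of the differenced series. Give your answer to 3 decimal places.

First differences Δx: 1.1, 0.3, 0.7, 3.0, -0.6, -1.1, 4.1, -1.7, 2.4
Mean of differences = 0.9111
Numerator Σ(Δx_t−Δx̄)(Δx_{t+1}−Δx̄) = -19.1723
Denominator Σ(Δx_t−Δx̄)² = 30.3489
r_1(Δx) = -19.1723 / 30.3489 = -0.632

-0.632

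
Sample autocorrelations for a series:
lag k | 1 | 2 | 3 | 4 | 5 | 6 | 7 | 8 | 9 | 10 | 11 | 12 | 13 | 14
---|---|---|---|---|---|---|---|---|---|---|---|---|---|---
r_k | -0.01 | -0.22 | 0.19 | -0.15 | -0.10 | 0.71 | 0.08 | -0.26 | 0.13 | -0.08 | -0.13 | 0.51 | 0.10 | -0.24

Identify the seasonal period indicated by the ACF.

6

The largest autocorrelation is r_6 = 0.71, with a weaker echo at lag 12 (0.51); the remaining lags stay at or below 0.19.
The dominant spike at lag 6 indicates a seasonal period of 6.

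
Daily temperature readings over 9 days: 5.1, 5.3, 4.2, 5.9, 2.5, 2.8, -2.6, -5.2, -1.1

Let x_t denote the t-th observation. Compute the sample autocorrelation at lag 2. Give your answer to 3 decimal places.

0.246

Mean x̄ = (5.1 + 5.3 + 4.2 + 5.9 + 2.5 + 2.8 − 2.6 − 5.2 − 1.1)/9 = 1.8778
Σ(x_t−x̄)(x_{t+2}−x̄) = (7.4827) + (13.7649) + (1.4449) + (3.7094) + (-2.7862) + (-6.5273) + (13.3338) = 30.4223
Denominator Σ(x_t−x̄)² = 123.9156
r_2 = 30.4223 / 123.9156 = 0.246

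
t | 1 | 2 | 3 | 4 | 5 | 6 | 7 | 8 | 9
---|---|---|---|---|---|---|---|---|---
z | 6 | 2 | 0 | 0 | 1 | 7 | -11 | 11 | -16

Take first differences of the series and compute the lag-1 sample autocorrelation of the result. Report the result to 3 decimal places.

-0.696

First differences Δz: -4, -2, 0, 1, 6, -18, 22, -27
Mean of differences = -2.7500
Numerator Σ(Δz_t−Δz̄)(Δz_{t+1}−Δz̄) = -1066.8125
Denominator Σ(Δz_t−Δz̄)² = 1533.5000
r_1(Δz) = -1066.8125 / 1533.5000 = -0.696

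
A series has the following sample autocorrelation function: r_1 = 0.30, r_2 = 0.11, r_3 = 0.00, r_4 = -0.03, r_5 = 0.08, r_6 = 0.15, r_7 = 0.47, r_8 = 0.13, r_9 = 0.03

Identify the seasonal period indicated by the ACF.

The largest autocorrelation is r_7 = 0.47; the remaining lags stay at or below 0.30. The elevated value at lag 1 (0.30), dropping to 0.11 at lag 2, reflects decaying short-term dependence rather than seasonality.
The dominant spike at lag 7 indicates a seasonal period of 7.

7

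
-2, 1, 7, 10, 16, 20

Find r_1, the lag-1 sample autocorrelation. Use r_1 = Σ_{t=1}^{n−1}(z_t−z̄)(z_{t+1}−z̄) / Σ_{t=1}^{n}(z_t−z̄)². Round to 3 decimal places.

Mean z̄ = (-2 + 1 + 7 + 10 + 16 + 20)/6 = 8.6667
Deviations from mean: -10.6667, -7.6667, -1.6667, 1.3333, 7.3333, 11.3333
Σ(z_t−z̄)(z_{t+1}−z̄) = (81.7778) + (12.7778) + (-2.2222) + (9.7778) + (83.1111) = 185.2222
Denominator Σ(z_t−z̄)² = 359.3333
r_1 = 185.2222 / 359.3333 = 0.515

0.515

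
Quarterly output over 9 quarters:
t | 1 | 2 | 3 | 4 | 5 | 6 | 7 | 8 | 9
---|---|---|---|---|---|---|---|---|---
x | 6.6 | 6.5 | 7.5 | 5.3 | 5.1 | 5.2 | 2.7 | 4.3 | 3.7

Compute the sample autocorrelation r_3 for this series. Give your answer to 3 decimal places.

Mean x̄ = (6.6 + 6.5 + 7.5 + 5.3 + 5.1 + 5.2 + 2.7 + 4.3 + 3.7)/9 = 5.2111
Σ(x_t−x̄)(x_{t+3}−x̄) = (0.1235) + (-0.1432) + (-0.0254) + (-0.2232) + (0.1012) + (0.0168) = -0.1504
Denominator Σ(x_t−x̄)² = 18.2689
r_3 = -0.1504 / 18.2689 = -0.008

-0.008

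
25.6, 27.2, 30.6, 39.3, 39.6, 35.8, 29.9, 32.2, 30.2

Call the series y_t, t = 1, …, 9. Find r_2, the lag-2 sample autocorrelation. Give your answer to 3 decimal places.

Mean ȳ = (25.6 + 27.2 + 30.6 + 39.3 + 39.6 + 35.8 + 29.9 + 32.2 + 30.2)/9 = 32.2667
Numerator Σ_{t=1}^{7}(y_t−ȳ)(y_{t+2}−ȳ) = -24.5956
Denominator Σ(y_t−ȳ)² = 198.5000
r_2 = -24.5956 / 198.5000 = -0.124

-0.124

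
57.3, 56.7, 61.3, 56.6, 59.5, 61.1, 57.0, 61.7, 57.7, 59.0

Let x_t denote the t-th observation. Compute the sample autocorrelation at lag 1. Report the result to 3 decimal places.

-0.557

Mean x̄ = (57.3 + 56.7 + 61.3 + 56.6 + 59.5 + 61.1 + 57.0 + 61.7 + 57.7 + 59.0)/10 = 58.7900
Numerator Σ_{t=1}^{9}(x_t−x̄)(x_{t+1}−x̄) = -20.2881
Denominator Σ(x_t−x̄)² = 36.4290
r_1 = -20.2881 / 36.4290 = -0.557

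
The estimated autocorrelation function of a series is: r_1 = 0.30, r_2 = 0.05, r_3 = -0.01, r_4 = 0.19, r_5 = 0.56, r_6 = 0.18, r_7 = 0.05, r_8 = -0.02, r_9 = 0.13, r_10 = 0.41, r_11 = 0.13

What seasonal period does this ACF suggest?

5

The largest autocorrelation is r_5 = 0.56, with a weaker echo at lag 10 (0.41); the remaining lags stay at or below 0.30. The elevated value at lag 1 (0.30), dropping to 0.05 at lag 2, reflects decaying short-term dependence rather than seasonality.
The dominant spike at lag 5 indicates a seasonal period of 5.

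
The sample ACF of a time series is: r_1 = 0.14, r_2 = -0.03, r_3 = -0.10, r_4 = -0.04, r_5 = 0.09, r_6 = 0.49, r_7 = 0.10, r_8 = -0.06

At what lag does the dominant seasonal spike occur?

The largest autocorrelation is r_6 = 0.49; the remaining lags stay at or below 0.14.
The dominant spike at lag 6 indicates a seasonal period of 6.

6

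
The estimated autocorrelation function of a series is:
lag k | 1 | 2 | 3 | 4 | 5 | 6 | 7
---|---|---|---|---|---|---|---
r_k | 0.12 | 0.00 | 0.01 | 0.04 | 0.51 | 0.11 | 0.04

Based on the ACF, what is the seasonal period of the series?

The largest autocorrelation is r_5 = 0.51; the remaining lags stay at or below 0.12.
The dominant spike at lag 5 indicates a seasonal period of 5.

5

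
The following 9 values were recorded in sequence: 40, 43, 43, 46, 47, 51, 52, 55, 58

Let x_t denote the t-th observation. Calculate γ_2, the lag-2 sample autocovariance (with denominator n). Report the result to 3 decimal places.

11.790

Mean x̄ = (40 + 43 + 43 + 46 + 47 + 51 + 52 + 55 + 58)/9 = 48.3333
Σ_{t=1}^{7}(x_t−x̄)(x_{t+2}−x̄) = 106.1111
γ_2 = 106.1111 / 9 = 11.790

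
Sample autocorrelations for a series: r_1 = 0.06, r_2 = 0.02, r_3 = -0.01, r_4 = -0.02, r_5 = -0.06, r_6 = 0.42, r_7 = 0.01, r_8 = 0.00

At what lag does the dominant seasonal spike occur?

6

The largest autocorrelation is r_6 = 0.42; the remaining lags stay at or below 0.06.
The dominant spike at lag 6 indicates a seasonal period of 6.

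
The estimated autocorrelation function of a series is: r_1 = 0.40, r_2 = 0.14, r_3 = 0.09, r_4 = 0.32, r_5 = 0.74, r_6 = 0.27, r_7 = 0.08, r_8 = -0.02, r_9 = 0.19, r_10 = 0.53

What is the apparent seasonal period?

The largest autocorrelation is r_5 = 0.74, with a weaker echo at lag 10 (0.53); the remaining lags stay at or below 0.40. The elevated value at lag 1 (0.40), dropping to 0.14 at lag 2, reflects decaying short-term dependence rather than seasonality.
The dominant spike at lag 5 indicates a seasonal period of 5.

5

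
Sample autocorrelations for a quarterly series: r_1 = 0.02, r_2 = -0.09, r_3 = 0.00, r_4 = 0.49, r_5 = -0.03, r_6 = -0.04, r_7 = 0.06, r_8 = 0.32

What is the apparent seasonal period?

4

The largest autocorrelation is r_4 = 0.49, with a weaker echo at lag 8 (0.32); the remaining lags stay at or below 0.06.
The dominant spike at lag 4 indicates a seasonal period of 4.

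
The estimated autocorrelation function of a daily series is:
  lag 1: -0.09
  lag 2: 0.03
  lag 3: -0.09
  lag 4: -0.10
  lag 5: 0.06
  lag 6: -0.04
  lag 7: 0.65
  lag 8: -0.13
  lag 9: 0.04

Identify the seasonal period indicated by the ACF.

7

The largest autocorrelation is r_7 = 0.65; the remaining lags stay at or below 0.06.
The dominant spike at lag 7 indicates a seasonal period of 7.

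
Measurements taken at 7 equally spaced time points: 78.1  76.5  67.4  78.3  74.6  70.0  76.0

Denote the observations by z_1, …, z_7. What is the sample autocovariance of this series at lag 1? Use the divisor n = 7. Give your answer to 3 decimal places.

-5.899

Mean z̄ = (78.1 + 76.5 + 67.4 + 78.3 + 74.6 + 70.0 + 76.0)/7 = 74.4143
Deviations: 3.6857, 2.0857, -7.0143, 3.8857, 0.1857, -4.4143, 1.5857
Σ_{t=1}^{6}(z_t−z̄)(z_{t+1}−z̄) = -41.2959
γ_1 = -41.2959 / 7 = -5.899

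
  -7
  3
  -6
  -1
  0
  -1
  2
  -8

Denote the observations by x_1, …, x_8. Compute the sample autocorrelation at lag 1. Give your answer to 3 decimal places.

Mean x̄ = (-7 + 3 − 6 − 1 + 0 − 1 + 2 − 8)/8 = -2.2500
Deviations from mean: -4.7500, 5.2500, -3.7500, 1.2500, 2.2500, 1.2500, 4.2500, -5.7500
Numerator Σ_{t=1}^{7}(x_t−x̄)(x_{t+1}−x̄) = -62.8125
Denominator Σ(x_t−x̄)² = 123.5000
r_1 = -62.8125 / 123.5000 = -0.509

-0.509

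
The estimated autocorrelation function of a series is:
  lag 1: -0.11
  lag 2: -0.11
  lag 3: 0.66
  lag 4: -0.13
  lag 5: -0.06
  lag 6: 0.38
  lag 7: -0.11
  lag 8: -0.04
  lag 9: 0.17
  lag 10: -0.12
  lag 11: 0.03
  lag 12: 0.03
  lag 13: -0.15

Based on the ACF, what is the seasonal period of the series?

3

The largest autocorrelation is r_3 = 0.66, with weaker echoes at lags 6 (0.38) and 9 (0.17); the remaining lags stay at or below 0.03.
The dominant spike at lag 3 indicates a seasonal period of 3.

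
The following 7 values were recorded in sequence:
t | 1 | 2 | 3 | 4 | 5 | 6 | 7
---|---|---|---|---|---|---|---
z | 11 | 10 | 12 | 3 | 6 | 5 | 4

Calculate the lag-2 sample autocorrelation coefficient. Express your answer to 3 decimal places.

0.174

Mean z̄ = (11 + 10 + 12 + 3 + 6 + 5 + 4)/7 = 7.2857
Deviations from mean: 3.7143, 2.7143, 4.7143, -4.2857, -1.2857, -2.2857, -3.2857
Σ(z_t−z̄)(z_{t+2}−z̄) = (17.5102) + (-11.6327) + (-6.0612) + (9.7959) + (4.2245) = 13.8367
Denominator Σ(z_t−z̄)² = 79.4286
r_2 = 13.8367 / 79.4286 = 0.174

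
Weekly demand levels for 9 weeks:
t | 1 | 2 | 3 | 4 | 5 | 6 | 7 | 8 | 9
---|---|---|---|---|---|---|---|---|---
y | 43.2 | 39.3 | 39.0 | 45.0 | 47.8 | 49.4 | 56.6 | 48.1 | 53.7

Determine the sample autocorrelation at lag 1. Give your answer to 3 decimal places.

Mean ȳ = (43.2 + 39.3 + 39.0 + 45.0 + 47.8 + 49.4 + 56.6 + 48.1 + 53.7)/9 = 46.9000
Numerator Σ_{t=1}^{8}(y_t−ȳ)(y_{t+1}−ȳ) = 147.7600
Denominator Σ(y_t−ȳ)² = 286.3000
r_1 = 147.7600 / 286.3000 = 0.516

0.516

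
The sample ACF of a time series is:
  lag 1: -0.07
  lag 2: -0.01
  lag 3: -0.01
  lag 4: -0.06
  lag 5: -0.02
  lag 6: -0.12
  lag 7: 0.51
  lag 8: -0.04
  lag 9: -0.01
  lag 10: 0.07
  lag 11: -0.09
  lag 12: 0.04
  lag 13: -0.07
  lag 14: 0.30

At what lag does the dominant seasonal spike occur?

7

The largest autocorrelation is r_7 = 0.51, with a weaker echo at lag 14 (0.30); the remaining lags stay at or below 0.07.
The dominant spike at lag 7 indicates a seasonal period of 7.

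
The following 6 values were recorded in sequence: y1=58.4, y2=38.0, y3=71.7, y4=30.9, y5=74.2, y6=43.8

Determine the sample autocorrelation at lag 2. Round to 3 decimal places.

Mean ȳ = (58.4 + 38.0 + 71.7 + 30.9 + 74.2 + 43.8)/6 = 52.8333
Deviations from mean: 5.5667, -14.8333, 18.8667, -21.9333, 21.3667, -9.0333
Σ(y_t−ȳ)(y_{t+2}−ȳ) = (105.0244) + (325.3444) + (403.1178) + (198.1311) = 1031.6178
Denominator Σ(y_t−ȳ)² = 1626.1733
r_2 = 1031.6178 / 1626.1733 = 0.634

0.634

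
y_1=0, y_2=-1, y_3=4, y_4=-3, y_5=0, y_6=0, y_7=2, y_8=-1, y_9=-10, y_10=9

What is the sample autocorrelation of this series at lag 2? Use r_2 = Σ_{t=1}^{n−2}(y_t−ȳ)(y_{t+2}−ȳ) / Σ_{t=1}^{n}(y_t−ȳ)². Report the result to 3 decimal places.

-0.123

Mean ȳ = (0 − 1 + 4 − 3 + 0 + 0 + 2 − 1 − 10 + 9)/10 = 0.0000
Numerator Σ_{t=1}^{8}(y_t−ȳ)(y_{t+2}−ȳ) = -26.0000
Denominator Σ(y_t−ȳ)² = 212.0000
r_2 = -26.0000 / 212.0000 = -0.123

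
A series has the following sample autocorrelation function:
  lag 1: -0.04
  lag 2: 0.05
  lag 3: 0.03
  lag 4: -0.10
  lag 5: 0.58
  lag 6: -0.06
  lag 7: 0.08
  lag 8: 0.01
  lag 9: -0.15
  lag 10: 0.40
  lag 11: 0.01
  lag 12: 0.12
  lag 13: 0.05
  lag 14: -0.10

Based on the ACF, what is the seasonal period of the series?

The largest autocorrelation is r_5 = 0.58, with a weaker echo at lag 10 (0.40); the remaining lags stay at or below 0.12.
The dominant spike at lag 5 indicates a seasonal period of 5.

5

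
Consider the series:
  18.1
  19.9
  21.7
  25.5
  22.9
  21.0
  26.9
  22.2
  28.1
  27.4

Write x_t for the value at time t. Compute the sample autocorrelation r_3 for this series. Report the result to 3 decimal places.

0.052

Mean x̄ = (18.1 + 19.9 + 21.7 + 25.5 + 22.9 + 21.0 + 26.9 + 22.2 + 28.1 + 27.4)/10 = 23.3700
Numerator Σ_{t=1}^{7}(x_t−x̄)(x_{t+3}−x̄) = 5.4483
Denominator Σ(x_t−x̄)² = 105.4210
r_3 = 5.4483 / 105.4210 = 0.052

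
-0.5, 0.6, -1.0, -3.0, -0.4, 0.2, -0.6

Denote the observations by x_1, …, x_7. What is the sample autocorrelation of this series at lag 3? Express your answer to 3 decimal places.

-0.063

Mean x̄ = (-0.5 + 0.6 − 1.0 − 3.0 − 0.4 + 0.2 − 0.6)/7 = -0.6714
Deviations from mean: 0.1714, 1.2714, -0.3286, -2.3286, 0.2714, 0.8714, 0.0714
Σ(x_t−x̄)(x_{t+3}−x̄) = (-0.3992) + (0.3451) + (-0.2863) + (-0.1663) = -0.5067
Denominator Σ(x_t−x̄)² = 8.0143
r_3 = -0.5067 / 8.0143 = -0.063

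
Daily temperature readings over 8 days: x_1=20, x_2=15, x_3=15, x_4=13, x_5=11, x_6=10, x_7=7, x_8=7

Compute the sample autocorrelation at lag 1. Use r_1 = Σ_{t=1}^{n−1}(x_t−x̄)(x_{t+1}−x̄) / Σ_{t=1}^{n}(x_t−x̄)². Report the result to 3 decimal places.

Mean x̄ = (20 + 15 + 15 + 13 + 11 + 10 + 7 + 7)/8 = 12.2500
Deviations from mean: 7.7500, 2.7500, 2.7500, 0.7500, -1.2500, -2.2500, -5.2500, -5.2500
Numerator Σ_{t=1}^{7}(x_t−x̄)(x_{t+1}−x̄) = 72.1875
Denominator Σ(x_t−x̄)² = 137.5000
r_1 = 72.1875 / 137.5000 = 0.525

0.525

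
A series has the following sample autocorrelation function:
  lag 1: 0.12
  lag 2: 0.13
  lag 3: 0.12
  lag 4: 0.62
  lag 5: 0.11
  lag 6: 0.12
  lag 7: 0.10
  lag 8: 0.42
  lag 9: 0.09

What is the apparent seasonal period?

4

The largest autocorrelation is r_4 = 0.62, with a weaker echo at lag 8 (0.42); the remaining lags stay at or below 0.13.
The dominant spike at lag 4 indicates a seasonal period of 4.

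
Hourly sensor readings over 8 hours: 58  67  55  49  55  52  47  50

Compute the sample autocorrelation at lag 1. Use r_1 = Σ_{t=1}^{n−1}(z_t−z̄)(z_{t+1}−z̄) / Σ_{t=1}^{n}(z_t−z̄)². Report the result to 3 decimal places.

Mean z̄ = (58 + 67 + 55 + 49 + 55 + 52 + 47 + 50)/8 = 54.1250
Deviations from mean: 3.8750, 12.8750, 0.8750, -5.1250, 0.8750, -2.1250, -7.1250, -4.1250
Numerator Σ_{t=1}^{7}(z_t−z̄)(z_{t+1}−z̄) = 94.8594
Denominator Σ(z_t−z̄)² = 280.8750
r_1 = 94.8594 / 280.8750 = 0.338

0.338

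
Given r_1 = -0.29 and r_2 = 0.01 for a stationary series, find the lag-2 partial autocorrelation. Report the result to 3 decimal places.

φ_{22} = (r_2 − r_1²) / (1 − r_1²)
r_1² = (-0.29)² = 0.0841
Numerator = 0.01 − 0.0841 = -0.0741; denominator = 1 − 0.0841 = 0.9159
φ_{22} = -0.0741 / 0.9159 = -0.081

-0.081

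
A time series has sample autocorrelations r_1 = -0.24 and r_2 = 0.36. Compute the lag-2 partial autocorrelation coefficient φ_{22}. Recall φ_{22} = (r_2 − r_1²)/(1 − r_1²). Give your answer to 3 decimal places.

φ_{22} = (r_2 − r_1²) / (1 − r_1²)
r_1² = (-0.24)² = 0.0576
Numerator = 0.36 − 0.0576 = 0.3024; denominator = 1 − 0.0576 = 0.9424
φ_{22} = 0.3024 / 0.9424 = 0.321

0.321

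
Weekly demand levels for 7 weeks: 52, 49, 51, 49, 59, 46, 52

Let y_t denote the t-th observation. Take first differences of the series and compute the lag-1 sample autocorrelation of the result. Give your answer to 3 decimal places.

-0.739

First differences Δy: -3, 2, -2, 10, -13, 6
Mean of differences = 0.0000
Numerator Σ(Δy_t−Δȳ)(Δy_{t+1}−Δȳ) = -238.0000
Denominator Σ(Δy_t−Δȳ)² = 322.0000
r_1(Δy) = -238.0000 / 322.0000 = -0.739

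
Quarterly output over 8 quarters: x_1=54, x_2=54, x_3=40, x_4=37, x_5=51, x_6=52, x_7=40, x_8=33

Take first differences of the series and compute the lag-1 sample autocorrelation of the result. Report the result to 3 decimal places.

0.066

First differences Δx: 0, -14, -3, 14, 1, -12, -7
Mean of differences = -3.0000
Numerator Σ(Δx_t−Δx̄)(Δx_{t+1}−Δx̄) = 35.0000
Denominator Σ(Δx_t−Δx̄)² = 532.0000
r_1(Δx) = 35.0000 / 532.0000 = 0.066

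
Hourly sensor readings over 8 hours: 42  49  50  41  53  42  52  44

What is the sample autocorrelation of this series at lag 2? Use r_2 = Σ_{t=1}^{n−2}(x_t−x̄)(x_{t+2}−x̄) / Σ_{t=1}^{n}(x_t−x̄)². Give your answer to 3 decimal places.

Mean x̄ = (42 + 49 + 50 + 41 + 53 + 42 + 52 + 44)/8 = 46.6250
Σ(x_t−x̄)(x_{t+2}−x̄) = (-15.6094) + (-13.3594) + (21.5156) + (26.0156) + (34.2656) + (12.1406) = 64.9688
Denominator Σ(x_t−x̄)² = 167.8750
r_2 = 64.9688 / 167.8750 = 0.387

0.387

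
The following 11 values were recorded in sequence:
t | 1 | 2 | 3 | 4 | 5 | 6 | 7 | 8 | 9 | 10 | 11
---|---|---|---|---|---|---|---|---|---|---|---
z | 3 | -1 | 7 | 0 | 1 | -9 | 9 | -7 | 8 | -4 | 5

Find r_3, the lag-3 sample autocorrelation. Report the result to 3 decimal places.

-0.581

Mean z̄ = (3 − 1 + 7 + 0 + 1 − 9 + 9 − 7 + 8 − 4 + 5)/11 = 1.0909
Numerator Σ_{t=1}^{8}(z_t−z̄)(z_{t+3}−z̄) = -211.0248
Denominator Σ(z_t−z̄)² = 362.9091
r_3 = -211.0248 / 362.9091 = -0.581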